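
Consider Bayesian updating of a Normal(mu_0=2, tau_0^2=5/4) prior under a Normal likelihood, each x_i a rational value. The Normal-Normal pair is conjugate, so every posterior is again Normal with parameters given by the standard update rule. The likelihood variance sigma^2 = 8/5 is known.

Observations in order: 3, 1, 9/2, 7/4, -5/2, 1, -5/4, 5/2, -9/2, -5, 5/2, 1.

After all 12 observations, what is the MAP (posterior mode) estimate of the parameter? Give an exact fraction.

obs 1: x=3 → posterior Normal(139/57, 40/57)
obs 2: x=1 → posterior Normal(2, 20/41)
obs 3: x=9/2 → posterior Normal(553/214, 40/107)
obs 4: x=7/4 → posterior Normal(427/176, 10/33)
obs 5: x=-5/2 → posterior Normal(1031/628, 40/157)
obs 6: x=1 → posterior Normal(87/56, 20/91)
obs 7: x=-5/4 → posterior Normal(503/414, 40/207)
obs 8: x=5/2 → posterior Normal(157/116, 5/29)
obs 9: x=-9/2 → posterior Normal(403/514, 40/257)
obs 10: x=-5 → posterior Normal(51/188, 20/141)
obs 11: x=5/2 → posterior Normal(139/307, 40/307)
obs 12: x=1 → posterior Normal(41/83, 10/83)

41/83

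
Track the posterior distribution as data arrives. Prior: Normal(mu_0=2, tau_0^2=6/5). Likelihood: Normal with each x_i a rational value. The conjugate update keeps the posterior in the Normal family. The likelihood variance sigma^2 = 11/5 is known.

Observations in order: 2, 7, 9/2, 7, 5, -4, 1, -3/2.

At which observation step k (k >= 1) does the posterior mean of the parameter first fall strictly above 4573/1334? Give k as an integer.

obs 1: x=2 → posterior Normal(2, 66/85)
obs 2: x=7 → posterior Normal(76/23, 66/115)
obs 3: x=9/2 → posterior Normal(103/29, 66/145)
obs 4: x=7 → posterior Normal(29/7, 66/175)
obs 5: x=5 → posterior Normal(175/41, 66/205)
obs 6: x=-4 → posterior Normal(151/47, 66/235)
obs 7: x=1 → posterior Normal(157/53, 66/265)
obs 8: x=-3/2 → posterior Normal(148/59, 66/295)

k = 3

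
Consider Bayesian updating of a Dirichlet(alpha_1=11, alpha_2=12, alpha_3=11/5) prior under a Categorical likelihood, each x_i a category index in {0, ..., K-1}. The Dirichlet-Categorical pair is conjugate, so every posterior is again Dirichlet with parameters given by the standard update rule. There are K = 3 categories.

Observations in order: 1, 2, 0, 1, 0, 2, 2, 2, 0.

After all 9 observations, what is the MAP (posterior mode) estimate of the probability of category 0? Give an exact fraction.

5/12

obs 1: x=1 → posterior Dirichlet(11, 13, 11/5)
obs 2: x=2 → posterior Dirichlet(11, 13, 16/5)
obs 3: x=0 → posterior Dirichlet(12, 13, 16/5)
obs 4: x=1 → posterior Dirichlet(12, 14, 16/5)
obs 5: x=0 → posterior Dirichlet(13, 14, 16/5)
obs 6: x=2 → posterior Dirichlet(13, 14, 21/5)
obs 7: x=2 → posterior Dirichlet(13, 14, 26/5)
obs 8: x=2 → posterior Dirichlet(13, 14, 31/5)
obs 9: x=0 → posterior Dirichlet(14, 14, 31/5)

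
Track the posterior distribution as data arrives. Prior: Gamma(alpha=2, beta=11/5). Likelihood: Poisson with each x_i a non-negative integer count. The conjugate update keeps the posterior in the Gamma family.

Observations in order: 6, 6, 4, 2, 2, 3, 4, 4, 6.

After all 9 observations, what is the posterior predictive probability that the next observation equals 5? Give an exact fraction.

454598533013725873977938120493232940324996826412543570065317535420933734400000/3585194656582687097035763534929220777070593006222509027099005738447779809872241

obs 1: x=6 → posterior Gamma(8, 16/5)
obs 2: x=6 → posterior Gamma(14, 21/5)
obs 3: x=4 → posterior Gamma(18, 26/5)
obs 4: x=2 → posterior Gamma(20, 31/5)
obs 5: x=2 → posterior Gamma(22, 36/5)
obs 6: x=3 → posterior Gamma(25, 41/5)
obs 7: x=4 → posterior Gamma(29, 46/5)
obs 8: x=4 → posterior Gamma(33, 51/5)
obs 9: x=6 → posterior Gamma(39, 56/5)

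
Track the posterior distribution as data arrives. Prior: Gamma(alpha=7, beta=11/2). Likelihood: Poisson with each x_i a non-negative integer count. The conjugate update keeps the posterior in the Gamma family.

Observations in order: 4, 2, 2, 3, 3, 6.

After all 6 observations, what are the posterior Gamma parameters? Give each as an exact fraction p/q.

obs 1: x=4 → posterior Gamma(11, 13/2)
obs 2: x=2 → posterior Gamma(13, 15/2)
obs 3: x=2 → posterior Gamma(15, 17/2)
obs 4: x=3 → posterior Gamma(18, 19/2)
obs 5: x=3 → posterior Gamma(21, 21/2)
obs 6: x=6 → posterior Gamma(27, 23/2)

alpha=27, beta=23/2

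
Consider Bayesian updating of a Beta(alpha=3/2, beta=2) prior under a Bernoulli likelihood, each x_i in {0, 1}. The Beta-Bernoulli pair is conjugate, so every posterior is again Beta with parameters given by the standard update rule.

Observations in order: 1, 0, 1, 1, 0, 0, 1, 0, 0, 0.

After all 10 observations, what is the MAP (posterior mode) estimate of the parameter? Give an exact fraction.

obs 1: x=1 → posterior Beta(5/2, 2)
obs 2: x=0 → posterior Beta(5/2, 3)
obs 3: x=1 → posterior Beta(7/2, 3)
obs 4: x=1 → posterior Beta(9/2, 3)
obs 5: x=0 → posterior Beta(9/2, 4)
obs 6: x=0 → posterior Beta(9/2, 5)
obs 7: x=1 → posterior Beta(11/2, 5)
obs 8: x=0 → posterior Beta(11/2, 6)
obs 9: x=0 → posterior Beta(11/2, 7)
obs 10: x=0 → posterior Beta(11/2, 8)

9/23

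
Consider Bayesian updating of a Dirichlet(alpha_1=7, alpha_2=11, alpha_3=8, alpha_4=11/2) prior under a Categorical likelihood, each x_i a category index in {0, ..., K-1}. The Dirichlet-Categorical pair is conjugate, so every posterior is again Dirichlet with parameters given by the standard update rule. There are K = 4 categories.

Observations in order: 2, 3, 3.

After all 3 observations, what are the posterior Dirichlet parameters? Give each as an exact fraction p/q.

alpha_1=7, alpha_2=11, alpha_3=9, alpha_4=15/2

obs 1: x=2 → posterior Dirichlet(7, 11, 9, 11/2)
obs 2: x=3 → posterior Dirichlet(7, 11, 9, 13/2)
obs 3: x=3 → posterior Dirichlet(7, 11, 9, 15/2)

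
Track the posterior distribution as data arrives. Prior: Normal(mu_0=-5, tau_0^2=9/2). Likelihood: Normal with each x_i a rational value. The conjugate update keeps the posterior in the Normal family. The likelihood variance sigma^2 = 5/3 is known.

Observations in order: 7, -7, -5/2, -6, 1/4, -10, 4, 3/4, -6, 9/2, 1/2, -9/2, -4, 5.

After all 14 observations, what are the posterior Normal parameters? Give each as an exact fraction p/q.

obs 1: x=7 → posterior Normal(139/37, 45/37)
obs 2: x=-7 → posterior Normal(-25/32, 45/64)
obs 3: x=-5/2 → posterior Normal(-235/182, 45/91)
obs 4: x=-6 → posterior Normal(-559/236, 45/118)
obs 5: x=1/4 → posterior Normal(-1091/580, 9/29)
obs 6: x=-10 → posterior Normal(-2171/688, 45/172)
obs 7: x=4 → posterior Normal(-1739/796, 45/199)
obs 8: x=3/4 → posterior Normal(-829/452, 45/226)
obs 9: x=-6 → posterior Normal(-1153/506, 45/253)
obs 10: x=9/2 → posterior Normal(-13/8, 9/56)
obs 11: x=1/2 → posterior Normal(-883/614, 45/307)
obs 12: x=-9/2 → posterior Normal(-563/334, 45/334)
obs 13: x=-4 → posterior Normal(-671/361, 45/361)
obs 14: x=5 → posterior Normal(-134/97, 45/388)

mu_0=-134/97, tau_0^2=45/388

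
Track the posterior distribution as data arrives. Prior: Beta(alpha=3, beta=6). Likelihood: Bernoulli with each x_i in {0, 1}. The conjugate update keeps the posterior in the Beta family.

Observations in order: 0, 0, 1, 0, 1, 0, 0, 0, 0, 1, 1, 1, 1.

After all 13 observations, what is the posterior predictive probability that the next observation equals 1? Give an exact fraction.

obs 1: x=0 → posterior Beta(3, 7)
obs 2: x=0 → posterior Beta(3, 8)
obs 3: x=1 → posterior Beta(4, 8)
obs 4: x=0 → posterior Beta(4, 9)
obs 5: x=1 → posterior Beta(5, 9)
obs 6: x=0 → posterior Beta(5, 10)
obs 7: x=0 → posterior Beta(5, 11)
obs 8: x=0 → posterior Beta(5, 12)
obs 9: x=0 → posterior Beta(5, 13)
obs 10: x=1 → posterior Beta(6, 13)
obs 11: x=1 → posterior Beta(7, 13)
obs 12: x=1 → posterior Beta(8, 13)
obs 13: x=1 → posterior Beta(9, 13)

9/22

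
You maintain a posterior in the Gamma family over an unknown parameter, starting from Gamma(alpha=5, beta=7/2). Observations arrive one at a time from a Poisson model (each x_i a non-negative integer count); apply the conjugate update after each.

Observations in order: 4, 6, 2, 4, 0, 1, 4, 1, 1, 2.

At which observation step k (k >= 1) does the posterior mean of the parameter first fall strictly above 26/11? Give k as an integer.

k = 2

obs 1: x=4 → posterior Gamma(9, 9/2)
obs 2: x=6 → posterior Gamma(15, 11/2)
obs 3: x=2 → posterior Gamma(17, 13/2)
obs 4: x=4 → posterior Gamma(21, 15/2)
obs 5: x=0 → posterior Gamma(21, 17/2)
obs 6: x=1 → posterior Gamma(22, 19/2)
obs 7: x=4 → posterior Gamma(26, 21/2)
obs 8: x=1 → posterior Gamma(27, 23/2)
obs 9: x=1 → posterior Gamma(28, 25/2)
obs 10: x=2 → posterior Gamma(30, 27/2)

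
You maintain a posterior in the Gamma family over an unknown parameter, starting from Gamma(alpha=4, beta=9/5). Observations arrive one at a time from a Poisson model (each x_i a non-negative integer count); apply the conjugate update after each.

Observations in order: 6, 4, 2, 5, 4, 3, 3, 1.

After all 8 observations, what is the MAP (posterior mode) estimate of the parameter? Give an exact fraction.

155/49

obs 1: x=6 → posterior Gamma(10, 14/5)
obs 2: x=4 → posterior Gamma(14, 19/5)
obs 3: x=2 → posterior Gamma(16, 24/5)
obs 4: x=5 → posterior Gamma(21, 29/5)
obs 5: x=4 → posterior Gamma(25, 34/5)
obs 6: x=3 → posterior Gamma(28, 39/5)
obs 7: x=3 → posterior Gamma(31, 44/5)
obs 8: x=1 → posterior Gamma(32, 49/5)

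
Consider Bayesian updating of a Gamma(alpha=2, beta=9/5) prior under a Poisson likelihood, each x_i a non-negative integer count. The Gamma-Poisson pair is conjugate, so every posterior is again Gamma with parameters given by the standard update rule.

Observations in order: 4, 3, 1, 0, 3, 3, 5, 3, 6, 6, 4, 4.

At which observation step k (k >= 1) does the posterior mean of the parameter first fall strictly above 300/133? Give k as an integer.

obs 1: x=4 → posterior Gamma(6, 14/5)
obs 2: x=3 → posterior Gamma(9, 19/5)
obs 3: x=1 → posterior Gamma(10, 24/5)
obs 4: x=0 → posterior Gamma(10, 29/5)
obs 5: x=3 → posterior Gamma(13, 34/5)
obs 6: x=3 → posterior Gamma(16, 39/5)
obs 7: x=5 → posterior Gamma(21, 44/5)
obs 8: x=3 → posterior Gamma(24, 49/5)
obs 9: x=6 → posterior Gamma(30, 54/5)
obs 10: x=6 → posterior Gamma(36, 59/5)
obs 11: x=4 → posterior Gamma(40, 64/5)
obs 12: x=4 → posterior Gamma(44, 69/5)

k = 2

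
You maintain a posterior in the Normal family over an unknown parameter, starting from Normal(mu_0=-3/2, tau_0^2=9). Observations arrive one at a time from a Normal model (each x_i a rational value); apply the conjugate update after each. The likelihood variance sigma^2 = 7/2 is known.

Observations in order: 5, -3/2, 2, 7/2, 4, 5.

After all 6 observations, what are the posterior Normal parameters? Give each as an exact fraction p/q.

mu_0=627/230, tau_0^2=63/115

obs 1: x=5 → posterior Normal(159/50, 63/25)
obs 2: x=-3/2 → posterior Normal(105/86, 63/43)
obs 3: x=2 → posterior Normal(177/122, 63/61)
obs 4: x=7/2 → posterior Normal(303/158, 63/79)
obs 5: x=4 → posterior Normal(447/194, 63/97)
obs 6: x=5 → posterior Normal(627/230, 63/115)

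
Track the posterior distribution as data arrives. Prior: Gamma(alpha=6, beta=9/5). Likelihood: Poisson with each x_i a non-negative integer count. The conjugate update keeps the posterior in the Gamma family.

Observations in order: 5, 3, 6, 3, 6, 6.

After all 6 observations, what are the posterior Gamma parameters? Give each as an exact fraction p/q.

obs 1: x=5 → posterior Gamma(11, 14/5)
obs 2: x=3 → posterior Gamma(14, 19/5)
obs 3: x=6 → posterior Gamma(20, 24/5)
obs 4: x=3 → posterior Gamma(23, 29/5)
obs 5: x=6 → posterior Gamma(29, 34/5)
obs 6: x=6 → posterior Gamma(35, 39/5)

alpha=35, beta=39/5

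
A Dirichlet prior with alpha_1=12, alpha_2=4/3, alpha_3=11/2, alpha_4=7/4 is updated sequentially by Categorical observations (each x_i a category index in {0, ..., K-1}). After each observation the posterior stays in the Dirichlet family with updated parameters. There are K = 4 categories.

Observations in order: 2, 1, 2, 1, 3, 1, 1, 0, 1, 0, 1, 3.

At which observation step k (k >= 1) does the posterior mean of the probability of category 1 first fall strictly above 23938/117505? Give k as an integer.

obs 1: x=2 → posterior Dirichlet(12, 4/3, 13/2, 7/4)
obs 2: x=1 → posterior Dirichlet(12, 7/3, 13/2, 7/4)
obs 3: x=2 → posterior Dirichlet(12, 7/3, 15/2, 7/4)
obs 4: x=1 → posterior Dirichlet(12, 10/3, 15/2, 7/4)
obs 5: x=3 → posterior Dirichlet(12, 10/3, 15/2, 11/4)
obs 6: x=1 → posterior Dirichlet(12, 13/3, 15/2, 11/4)
obs 7: x=1 → posterior Dirichlet(12, 16/3, 15/2, 11/4)
obs 8: x=0 → posterior Dirichlet(13, 16/3, 15/2, 11/4)
obs 9: x=1 → posterior Dirichlet(13, 19/3, 15/2, 11/4)
obs 10: x=0 → posterior Dirichlet(14, 19/3, 15/2, 11/4)
obs 11: x=1 → posterior Dirichlet(14, 22/3, 15/2, 11/4)
obs 12: x=3 → posterior Dirichlet(14, 22/3, 15/2, 15/4)

k = 9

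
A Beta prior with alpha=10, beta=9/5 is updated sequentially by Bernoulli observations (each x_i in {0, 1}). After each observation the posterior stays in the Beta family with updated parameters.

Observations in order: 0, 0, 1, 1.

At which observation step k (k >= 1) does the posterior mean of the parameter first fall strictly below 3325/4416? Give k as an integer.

obs 1: x=0 → posterior Beta(10, 14/5)
obs 2: x=0 → posterior Beta(10, 19/5)
obs 3: x=1 → posterior Beta(11, 19/5)
obs 4: x=1 → posterior Beta(12, 19/5)

k = 2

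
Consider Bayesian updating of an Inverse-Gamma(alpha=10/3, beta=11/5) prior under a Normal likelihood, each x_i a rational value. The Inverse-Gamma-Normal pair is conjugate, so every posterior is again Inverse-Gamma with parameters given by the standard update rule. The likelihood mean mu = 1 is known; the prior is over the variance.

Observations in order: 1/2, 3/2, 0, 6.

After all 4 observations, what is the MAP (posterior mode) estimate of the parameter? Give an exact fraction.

927/380

obs 1: x=1/2 → posterior Inverse-Gamma(23/6, 93/40)
obs 2: x=3/2 → posterior Inverse-Gamma(13/3, 49/20)
obs 3: x=0 → posterior Inverse-Gamma(29/6, 59/20)
obs 4: x=6 → posterior Inverse-Gamma(16/3, 309/20)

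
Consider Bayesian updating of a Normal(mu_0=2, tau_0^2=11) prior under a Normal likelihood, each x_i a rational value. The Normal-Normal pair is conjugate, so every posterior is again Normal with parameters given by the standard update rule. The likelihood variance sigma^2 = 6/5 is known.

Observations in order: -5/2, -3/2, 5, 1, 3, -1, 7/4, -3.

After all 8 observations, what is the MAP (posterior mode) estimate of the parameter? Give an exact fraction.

653/1784

obs 1: x=-5/2 → posterior Normal(-251/122, 66/61)
obs 2: x=-3/2 → posterior Normal(-52/29, 33/58)
obs 3: x=5 → posterior Normal(67/171, 22/57)
obs 4: x=1 → posterior Normal(61/113, 33/113)
obs 5: x=3 → posterior Normal(287/281, 66/281)
obs 6: x=-1 → posterior Normal(29/42, 11/56)
obs 7: x=7/4 → posterior Normal(1313/1564, 66/391)
obs 8: x=-3 → posterior Normal(653/1784, 33/223)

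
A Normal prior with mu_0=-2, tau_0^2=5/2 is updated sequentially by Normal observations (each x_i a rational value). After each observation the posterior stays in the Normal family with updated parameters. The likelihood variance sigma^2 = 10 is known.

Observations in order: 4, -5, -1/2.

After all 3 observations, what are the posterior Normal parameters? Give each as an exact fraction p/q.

obs 1: x=4 → posterior Normal(-4/5, 2)
obs 2: x=-5 → posterior Normal(-3/2, 5/3)
obs 3: x=-1/2 → posterior Normal(-19/14, 10/7)

mu_0=-19/14, tau_0^2=10/7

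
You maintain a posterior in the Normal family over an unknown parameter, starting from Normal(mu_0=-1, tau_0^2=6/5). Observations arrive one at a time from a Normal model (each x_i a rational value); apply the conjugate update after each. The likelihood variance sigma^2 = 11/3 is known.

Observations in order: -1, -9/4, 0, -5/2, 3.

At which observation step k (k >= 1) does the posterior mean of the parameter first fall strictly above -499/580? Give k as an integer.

k = 5

obs 1: x=-1 → posterior Normal(-1, 66/73)
obs 2: x=-9/4 → posterior Normal(-227/182, 66/91)
obs 3: x=0 → posterior Normal(-227/218, 66/109)
obs 4: x=-5/2 → posterior Normal(-317/254, 66/127)
obs 5: x=3 → posterior Normal(-209/290, 66/145)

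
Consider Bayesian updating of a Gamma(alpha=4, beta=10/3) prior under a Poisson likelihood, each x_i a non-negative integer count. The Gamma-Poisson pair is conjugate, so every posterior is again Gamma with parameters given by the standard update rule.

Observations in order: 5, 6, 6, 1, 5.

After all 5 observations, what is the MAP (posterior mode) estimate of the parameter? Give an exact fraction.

78/25

obs 1: x=5 → posterior Gamma(9, 13/3)
obs 2: x=6 → posterior Gamma(15, 16/3)
obs 3: x=6 → posterior Gamma(21, 19/3)
obs 4: x=1 → posterior Gamma(22, 22/3)
obs 5: x=5 → posterior Gamma(27, 25/3)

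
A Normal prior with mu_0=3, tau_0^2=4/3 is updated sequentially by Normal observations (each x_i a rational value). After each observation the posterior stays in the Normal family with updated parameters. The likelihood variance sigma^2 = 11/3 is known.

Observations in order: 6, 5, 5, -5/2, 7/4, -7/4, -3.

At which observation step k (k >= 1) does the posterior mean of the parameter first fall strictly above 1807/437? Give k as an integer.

k = 3

obs 1: x=6 → posterior Normal(19/5, 44/45)
obs 2: x=5 → posterior Normal(77/19, 44/57)
obs 3: x=5 → posterior Normal(97/23, 44/69)
obs 4: x=-5/2 → posterior Normal(29/9, 44/81)
obs 5: x=7/4 → posterior Normal(94/31, 44/93)
obs 6: x=-7/4 → posterior Normal(87/35, 44/105)
obs 7: x=-3 → posterior Normal(25/13, 44/117)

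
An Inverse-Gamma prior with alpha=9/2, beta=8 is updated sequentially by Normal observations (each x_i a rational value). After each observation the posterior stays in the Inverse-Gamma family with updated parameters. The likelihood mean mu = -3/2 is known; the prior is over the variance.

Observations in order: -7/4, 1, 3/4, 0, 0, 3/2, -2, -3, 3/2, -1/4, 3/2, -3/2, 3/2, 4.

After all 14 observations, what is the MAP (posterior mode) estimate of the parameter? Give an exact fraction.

327/80

obs 1: x=-7/4 → posterior Inverse-Gamma(5, 257/32)
obs 2: x=1 → posterior Inverse-Gamma(11/2, 357/32)
obs 3: x=3/4 → posterior Inverse-Gamma(6, 219/16)
obs 4: x=0 → posterior Inverse-Gamma(13/2, 237/16)
obs 5: x=0 → posterior Inverse-Gamma(7, 255/16)
obs 6: x=3/2 → posterior Inverse-Gamma(15/2, 327/16)
obs 7: x=-2 → posterior Inverse-Gamma(8, 329/16)
obs 8: x=-3 → posterior Inverse-Gamma(17/2, 347/16)
obs 9: x=3/2 → posterior Inverse-Gamma(9, 419/16)
obs 10: x=-1/4 → posterior Inverse-Gamma(19/2, 863/32)
obs 11: x=3/2 → posterior Inverse-Gamma(10, 1007/32)
obs 12: x=-3/2 → posterior Inverse-Gamma(21/2, 1007/32)
obs 13: x=3/2 → posterior Inverse-Gamma(11, 1151/32)
obs 14: x=4 → posterior Inverse-Gamma(23/2, 1635/32)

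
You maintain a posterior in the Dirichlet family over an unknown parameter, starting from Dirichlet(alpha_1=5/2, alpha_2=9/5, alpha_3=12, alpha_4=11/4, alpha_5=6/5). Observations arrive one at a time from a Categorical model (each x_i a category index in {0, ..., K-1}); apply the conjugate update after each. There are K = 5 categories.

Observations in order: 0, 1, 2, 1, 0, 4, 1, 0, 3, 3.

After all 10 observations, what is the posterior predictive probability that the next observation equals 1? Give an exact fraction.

96/605

obs 1: x=0 → posterior Dirichlet(7/2, 9/5, 12, 11/4, 6/5)
obs 2: x=1 → posterior Dirichlet(7/2, 14/5, 12, 11/4, 6/5)
obs 3: x=2 → posterior Dirichlet(7/2, 14/5, 13, 11/4, 6/5)
obs 4: x=1 → posterior Dirichlet(7/2, 19/5, 13, 11/4, 6/5)
obs 5: x=0 → posterior Dirichlet(9/2, 19/5, 13, 11/4, 6/5)
obs 6: x=4 → posterior Dirichlet(9/2, 19/5, 13, 11/4, 11/5)
obs 7: x=1 → posterior Dirichlet(9/2, 24/5, 13, 11/4, 11/5)
obs 8: x=0 → posterior Dirichlet(11/2, 24/5, 13, 11/4, 11/5)
obs 9: x=3 → posterior Dirichlet(11/2, 24/5, 13, 15/4, 11/5)
obs 10: x=3 → posterior Dirichlet(11/2, 24/5, 13, 19/4, 11/5)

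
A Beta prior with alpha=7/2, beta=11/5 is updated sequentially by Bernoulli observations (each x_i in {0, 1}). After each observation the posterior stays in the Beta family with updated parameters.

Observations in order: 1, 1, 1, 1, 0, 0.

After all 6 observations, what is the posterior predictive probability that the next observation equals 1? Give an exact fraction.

obs 1: x=1 → posterior Beta(9/2, 11/5)
obs 2: x=1 → posterior Beta(11/2, 11/5)
obs 3: x=1 → posterior Beta(13/2, 11/5)
obs 4: x=1 → posterior Beta(15/2, 11/5)
obs 5: x=0 → posterior Beta(15/2, 16/5)
obs 6: x=0 → posterior Beta(15/2, 21/5)

25/39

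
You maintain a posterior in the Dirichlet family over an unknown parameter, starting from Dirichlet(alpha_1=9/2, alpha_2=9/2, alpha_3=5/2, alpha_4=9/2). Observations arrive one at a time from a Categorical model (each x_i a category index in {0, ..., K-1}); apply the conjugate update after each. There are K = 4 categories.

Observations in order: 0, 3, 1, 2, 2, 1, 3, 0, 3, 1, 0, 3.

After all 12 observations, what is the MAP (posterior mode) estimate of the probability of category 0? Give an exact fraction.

obs 1: x=0 → posterior Dirichlet(11/2, 9/2, 5/2, 9/2)
obs 2: x=3 → posterior Dirichlet(11/2, 9/2, 5/2, 11/2)
obs 3: x=1 → posterior Dirichlet(11/2, 11/2, 5/2, 11/2)
obs 4: x=2 → posterior Dirichlet(11/2, 11/2, 7/2, 11/2)
obs 5: x=2 → posterior Dirichlet(11/2, 11/2, 9/2, 11/2)
obs 6: x=1 → posterior Dirichlet(11/2, 13/2, 9/2, 11/2)
obs 7: x=3 → posterior Dirichlet(11/2, 13/2, 9/2, 13/2)
obs 8: x=0 → posterior Dirichlet(13/2, 13/2, 9/2, 13/2)
obs 9: x=3 → posterior Dirichlet(13/2, 13/2, 9/2, 15/2)
obs 10: x=1 → posterior Dirichlet(13/2, 15/2, 9/2, 15/2)
obs 11: x=0 → posterior Dirichlet(15/2, 15/2, 9/2, 15/2)
obs 12: x=3 → posterior Dirichlet(15/2, 15/2, 9/2, 17/2)

13/48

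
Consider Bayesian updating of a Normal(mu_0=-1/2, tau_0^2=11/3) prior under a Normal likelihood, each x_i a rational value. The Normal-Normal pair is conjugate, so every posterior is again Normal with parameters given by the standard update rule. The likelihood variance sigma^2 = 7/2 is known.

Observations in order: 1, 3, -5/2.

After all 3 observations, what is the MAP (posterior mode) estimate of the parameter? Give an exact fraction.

15/58

obs 1: x=1 → posterior Normal(23/86, 77/43)
obs 2: x=3 → posterior Normal(31/26, 77/65)
obs 3: x=-5/2 → posterior Normal(15/58, 77/87)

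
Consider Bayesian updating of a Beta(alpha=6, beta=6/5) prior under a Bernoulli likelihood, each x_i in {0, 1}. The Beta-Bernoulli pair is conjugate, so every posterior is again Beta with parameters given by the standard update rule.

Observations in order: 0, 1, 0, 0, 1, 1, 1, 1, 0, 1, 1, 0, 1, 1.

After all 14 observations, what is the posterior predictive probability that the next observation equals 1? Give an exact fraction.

75/106

obs 1: x=0 → posterior Beta(6, 11/5)
obs 2: x=1 → posterior Beta(7, 11/5)
obs 3: x=0 → posterior Beta(7, 16/5)
obs 4: x=0 → posterior Beta(7, 21/5)
obs 5: x=1 → posterior Beta(8, 21/5)
obs 6: x=1 → posterior Beta(9, 21/5)
obs 7: x=1 → posterior Beta(10, 21/5)
obs 8: x=1 → posterior Beta(11, 21/5)
obs 9: x=0 → posterior Beta(11, 26/5)
obs 10: x=1 → posterior Beta(12, 26/5)
obs 11: x=1 → posterior Beta(13, 26/5)
obs 12: x=0 → posterior Beta(13, 31/5)
obs 13: x=1 → posterior Beta(14, 31/5)
obs 14: x=1 → posterior Beta(15, 31/5)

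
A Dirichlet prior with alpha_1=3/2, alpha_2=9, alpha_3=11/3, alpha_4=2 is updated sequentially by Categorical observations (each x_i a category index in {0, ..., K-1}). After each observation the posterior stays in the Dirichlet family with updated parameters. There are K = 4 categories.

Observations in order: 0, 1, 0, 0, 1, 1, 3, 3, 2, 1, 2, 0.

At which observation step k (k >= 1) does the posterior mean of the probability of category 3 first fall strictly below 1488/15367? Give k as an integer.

k = 5

obs 1: x=0 → posterior Dirichlet(5/2, 9, 11/3, 2)
obs 2: x=1 → posterior Dirichlet(5/2, 10, 11/3, 2)
obs 3: x=0 → posterior Dirichlet(7/2, 10, 11/3, 2)
obs 4: x=0 → posterior Dirichlet(9/2, 10, 11/3, 2)
obs 5: x=1 → posterior Dirichlet(9/2, 11, 11/3, 2)
obs 6: x=1 → posterior Dirichlet(9/2, 12, 11/3, 2)
obs 7: x=3 → posterior Dirichlet(9/2, 12, 11/3, 3)
obs 8: x=3 → posterior Dirichlet(9/2, 12, 11/3, 4)
obs 9: x=2 → posterior Dirichlet(9/2, 12, 14/3, 4)
obs 10: x=1 → posterior Dirichlet(9/2, 13, 14/3, 4)
obs 11: x=2 → posterior Dirichlet(9/2, 13, 17/3, 4)
obs 12: x=0 → posterior Dirichlet(11/2, 13, 17/3, 4)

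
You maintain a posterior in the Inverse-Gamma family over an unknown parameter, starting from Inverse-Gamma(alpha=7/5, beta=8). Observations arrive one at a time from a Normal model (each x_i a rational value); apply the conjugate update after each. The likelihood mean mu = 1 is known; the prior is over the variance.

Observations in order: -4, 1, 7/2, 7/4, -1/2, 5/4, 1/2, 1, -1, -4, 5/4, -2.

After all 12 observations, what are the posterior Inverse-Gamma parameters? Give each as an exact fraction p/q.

obs 1: x=-4 → posterior Inverse-Gamma(19/10, 41/2)
obs 2: x=1 → posterior Inverse-Gamma(12/5, 41/2)
obs 3: x=7/2 → posterior Inverse-Gamma(29/10, 189/8)
obs 4: x=7/4 → posterior Inverse-Gamma(17/5, 765/32)
obs 5: x=-1/2 → posterior Inverse-Gamma(39/10, 801/32)
obs 6: x=5/4 → posterior Inverse-Gamma(22/5, 401/16)
obs 7: x=1/2 → posterior Inverse-Gamma(49/10, 403/16)
obs 8: x=1 → posterior Inverse-Gamma(27/5, 403/16)
obs 9: x=-1 → posterior Inverse-Gamma(59/10, 435/16)
obs 10: x=-4 → posterior Inverse-Gamma(32/5, 635/16)
obs 11: x=5/4 → posterior Inverse-Gamma(69/10, 1271/32)
obs 12: x=-2 → posterior Inverse-Gamma(37/5, 1415/32)

alpha=37/5, beta=1415/32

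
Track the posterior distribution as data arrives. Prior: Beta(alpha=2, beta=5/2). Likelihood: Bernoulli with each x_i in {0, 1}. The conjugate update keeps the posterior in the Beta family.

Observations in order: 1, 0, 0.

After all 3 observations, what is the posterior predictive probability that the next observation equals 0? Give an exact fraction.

3/5

obs 1: x=1 → posterior Beta(3, 5/2)
obs 2: x=0 → posterior Beta(3, 7/2)
obs 3: x=0 → posterior Beta(3, 9/2)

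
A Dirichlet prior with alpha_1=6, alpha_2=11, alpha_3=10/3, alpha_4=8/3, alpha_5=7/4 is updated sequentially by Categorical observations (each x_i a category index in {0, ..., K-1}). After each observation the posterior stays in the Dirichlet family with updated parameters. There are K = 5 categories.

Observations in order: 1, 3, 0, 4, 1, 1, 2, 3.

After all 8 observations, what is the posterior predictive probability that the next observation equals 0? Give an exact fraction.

28/131

obs 1: x=1 → posterior Dirichlet(6, 12, 10/3, 8/3, 7/4)
obs 2: x=3 → posterior Dirichlet(6, 12, 10/3, 11/3, 7/4)
obs 3: x=0 → posterior Dirichlet(7, 12, 10/3, 11/3, 7/4)
obs 4: x=4 → posterior Dirichlet(7, 12, 10/3, 11/3, 11/4)
obs 5: x=1 → posterior Dirichlet(7, 13, 10/3, 11/3, 11/4)
obs 6: x=1 → posterior Dirichlet(7, 14, 10/3, 11/3, 11/4)
obs 7: x=2 → posterior Dirichlet(7, 14, 13/3, 11/3, 11/4)
obs 8: x=3 → posterior Dirichlet(7, 14, 13/3, 14/3, 11/4)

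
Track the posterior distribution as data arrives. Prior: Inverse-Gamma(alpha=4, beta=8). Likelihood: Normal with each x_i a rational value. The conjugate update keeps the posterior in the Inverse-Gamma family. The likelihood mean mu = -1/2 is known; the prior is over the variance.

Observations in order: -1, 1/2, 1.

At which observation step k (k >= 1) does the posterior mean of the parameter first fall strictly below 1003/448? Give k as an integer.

k = 2

obs 1: x=-1 → posterior Inverse-Gamma(9/2, 65/8)
obs 2: x=1/2 → posterior Inverse-Gamma(5, 69/8)
obs 3: x=1 → posterior Inverse-Gamma(11/2, 39/4)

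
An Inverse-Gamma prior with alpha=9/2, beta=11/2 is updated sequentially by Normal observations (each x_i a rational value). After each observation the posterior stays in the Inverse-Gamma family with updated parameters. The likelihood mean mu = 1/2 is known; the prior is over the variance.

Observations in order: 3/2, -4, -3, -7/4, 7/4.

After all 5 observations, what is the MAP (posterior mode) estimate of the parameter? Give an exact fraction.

obs 1: x=3/2 → posterior Inverse-Gamma(5, 6)
obs 2: x=-4 → posterior Inverse-Gamma(11/2, 129/8)
obs 3: x=-3 → posterior Inverse-Gamma(6, 89/4)
obs 4: x=-7/4 → posterior Inverse-Gamma(13/2, 793/32)
obs 5: x=7/4 → posterior Inverse-Gamma(7, 409/16)

409/128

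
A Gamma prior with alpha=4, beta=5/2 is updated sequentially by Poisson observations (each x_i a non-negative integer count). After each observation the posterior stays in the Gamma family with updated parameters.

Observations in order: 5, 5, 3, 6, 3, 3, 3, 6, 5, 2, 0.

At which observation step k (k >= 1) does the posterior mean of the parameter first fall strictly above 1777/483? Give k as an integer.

obs 1: x=5 → posterior Gamma(9, 7/2)
obs 2: x=5 → posterior Gamma(14, 9/2)
obs 3: x=3 → posterior Gamma(17, 11/2)
obs 4: x=6 → posterior Gamma(23, 13/2)
obs 5: x=3 → posterior Gamma(26, 15/2)
obs 6: x=3 → posterior Gamma(29, 17/2)
obs 7: x=3 → posterior Gamma(32, 19/2)
obs 8: x=6 → posterior Gamma(38, 21/2)
obs 9: x=5 → posterior Gamma(43, 23/2)
obs 10: x=2 → posterior Gamma(45, 25/2)
obs 11: x=0 → posterior Gamma(45, 27/2)

k = 9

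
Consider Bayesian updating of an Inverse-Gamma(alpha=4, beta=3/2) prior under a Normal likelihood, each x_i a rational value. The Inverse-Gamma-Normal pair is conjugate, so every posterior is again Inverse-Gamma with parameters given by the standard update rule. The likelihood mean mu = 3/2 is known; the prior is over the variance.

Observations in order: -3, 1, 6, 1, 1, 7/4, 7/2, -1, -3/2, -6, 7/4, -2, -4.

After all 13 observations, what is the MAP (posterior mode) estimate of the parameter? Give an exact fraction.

obs 1: x=-3 → posterior Inverse-Gamma(9/2, 93/8)
obs 2: x=1 → posterior Inverse-Gamma(5, 47/4)
obs 3: x=6 → posterior Inverse-Gamma(11/2, 175/8)
obs 4: x=1 → posterior Inverse-Gamma(6, 22)
obs 5: x=1 → posterior Inverse-Gamma(13/2, 177/8)
obs 6: x=7/4 → posterior Inverse-Gamma(7, 709/32)
obs 7: x=7/2 → posterior Inverse-Gamma(15/2, 773/32)
obs 8: x=-1 → posterior Inverse-Gamma(8, 873/32)
obs 9: x=-3/2 → posterior Inverse-Gamma(17/2, 1017/32)
obs 10: x=-6 → posterior Inverse-Gamma(9, 1917/32)
obs 11: x=7/4 → posterior Inverse-Gamma(19/2, 959/16)
obs 12: x=-2 → posterior Inverse-Gamma(10, 1057/16)
obs 13: x=-4 → posterior Inverse-Gamma(21/2, 1299/16)

1299/184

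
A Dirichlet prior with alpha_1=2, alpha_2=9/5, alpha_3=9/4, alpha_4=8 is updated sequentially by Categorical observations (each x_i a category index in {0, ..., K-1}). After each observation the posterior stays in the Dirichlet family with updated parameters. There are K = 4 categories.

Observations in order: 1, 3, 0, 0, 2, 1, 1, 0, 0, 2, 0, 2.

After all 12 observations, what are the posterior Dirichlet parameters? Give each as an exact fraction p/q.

obs 1: x=1 → posterior Dirichlet(2, 14/5, 9/4, 8)
obs 2: x=3 → posterior Dirichlet(2, 14/5, 9/4, 9)
obs 3: x=0 → posterior Dirichlet(3, 14/5, 9/4, 9)
obs 4: x=0 → posterior Dirichlet(4, 14/5, 9/4, 9)
obs 5: x=2 → posterior Dirichlet(4, 14/5, 13/4, 9)
obs 6: x=1 → posterior Dirichlet(4, 19/5, 13/4, 9)
obs 7: x=1 → posterior Dirichlet(4, 24/5, 13/4, 9)
obs 8: x=0 → posterior Dirichlet(5, 24/5, 13/4, 9)
obs 9: x=0 → posterior Dirichlet(6, 24/5, 13/4, 9)
obs 10: x=2 → posterior Dirichlet(6, 24/5, 17/4, 9)
obs 11: x=0 → posterior Dirichlet(7, 24/5, 17/4, 9)
obs 12: x=2 → posterior Dirichlet(7, 24/5, 21/4, 9)

alpha_1=7, alpha_2=24/5, alpha_3=21/4, alpha_4=9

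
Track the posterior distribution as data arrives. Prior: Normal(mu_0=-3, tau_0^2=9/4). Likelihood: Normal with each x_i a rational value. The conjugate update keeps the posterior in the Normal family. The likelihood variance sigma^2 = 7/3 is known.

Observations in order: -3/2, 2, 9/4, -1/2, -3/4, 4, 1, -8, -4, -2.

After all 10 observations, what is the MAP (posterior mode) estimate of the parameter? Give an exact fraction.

-573/596

obs 1: x=-3/2 → posterior Normal(-249/110, 63/55)
obs 2: x=2 → posterior Normal(-141/164, 63/82)
obs 3: x=9/4 → posterior Normal(-39/436, 63/109)
obs 4: x=-1/2 → posterior Normal(-93/544, 63/136)
obs 5: x=-3/4 → posterior Normal(-87/326, 63/163)
obs 6: x=4 → posterior Normal(129/380, 63/190)
obs 7: x=1 → posterior Normal(183/434, 9/31)
obs 8: x=-8 → posterior Normal(-249/488, 63/244)
obs 9: x=-4 → posterior Normal(-465/542, 63/271)
obs 10: x=-2 → posterior Normal(-573/596, 63/298)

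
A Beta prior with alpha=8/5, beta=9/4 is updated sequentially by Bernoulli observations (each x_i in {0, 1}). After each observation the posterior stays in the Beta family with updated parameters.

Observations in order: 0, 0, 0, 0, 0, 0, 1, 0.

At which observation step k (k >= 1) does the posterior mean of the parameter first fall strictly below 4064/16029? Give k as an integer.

obs 1: x=0 → posterior Beta(8/5, 13/4)
obs 2: x=0 → posterior Beta(8/5, 17/4)
obs 3: x=0 → posterior Beta(8/5, 21/4)
obs 4: x=0 → posterior Beta(8/5, 25/4)
obs 5: x=0 → posterior Beta(8/5, 29/4)
obs 6: x=0 → posterior Beta(8/5, 33/4)
obs 7: x=1 → posterior Beta(13/5, 33/4)
obs 8: x=0 → posterior Beta(13/5, 37/4)

k = 3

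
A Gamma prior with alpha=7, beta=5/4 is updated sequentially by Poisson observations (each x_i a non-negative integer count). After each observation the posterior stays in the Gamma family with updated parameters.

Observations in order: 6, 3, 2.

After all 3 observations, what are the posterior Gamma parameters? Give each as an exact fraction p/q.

obs 1: x=6 → posterior Gamma(13, 9/4)
obs 2: x=3 → posterior Gamma(16, 13/4)
obs 3: x=2 → posterior Gamma(18, 17/4)

alpha=18, beta=17/4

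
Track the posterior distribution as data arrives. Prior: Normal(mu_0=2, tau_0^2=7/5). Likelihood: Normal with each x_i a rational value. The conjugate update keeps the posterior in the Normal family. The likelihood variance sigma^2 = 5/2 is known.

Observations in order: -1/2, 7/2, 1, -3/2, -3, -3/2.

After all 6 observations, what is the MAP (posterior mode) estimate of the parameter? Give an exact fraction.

obs 1: x=-1/2 → posterior Normal(43/39, 35/39)
obs 2: x=7/2 → posterior Normal(92/53, 35/53)
obs 3: x=1 → posterior Normal(106/67, 35/67)
obs 4: x=-3/2 → posterior Normal(85/81, 35/81)
obs 5: x=-3 → posterior Normal(43/95, 7/19)
obs 6: x=-3/2 → posterior Normal(22/109, 35/109)

22/109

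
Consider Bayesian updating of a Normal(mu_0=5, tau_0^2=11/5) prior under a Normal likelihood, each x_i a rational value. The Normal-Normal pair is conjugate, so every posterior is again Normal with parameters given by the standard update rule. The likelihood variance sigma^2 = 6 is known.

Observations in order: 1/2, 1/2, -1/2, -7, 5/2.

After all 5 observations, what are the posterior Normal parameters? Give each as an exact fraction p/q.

obs 1: x=1/2 → posterior Normal(311/82, 66/41)
obs 2: x=1/2 → posterior Normal(161/52, 33/26)
obs 3: x=-1/2 → posterior Normal(311/126, 22/21)
obs 4: x=-7 → posterior Normal(157/148, 33/37)
obs 5: x=5/2 → posterior Normal(106/85, 66/85)

mu_0=106/85, tau_0^2=66/85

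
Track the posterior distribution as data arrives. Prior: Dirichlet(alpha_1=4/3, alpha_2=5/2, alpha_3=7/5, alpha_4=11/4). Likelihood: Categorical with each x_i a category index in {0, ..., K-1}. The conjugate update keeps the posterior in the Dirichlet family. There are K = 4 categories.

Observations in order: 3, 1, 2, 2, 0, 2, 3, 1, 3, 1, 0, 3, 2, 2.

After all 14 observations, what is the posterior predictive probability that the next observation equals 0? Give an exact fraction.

200/1319

obs 1: x=3 → posterior Dirichlet(4/3, 5/2, 7/5, 15/4)
obs 2: x=1 → posterior Dirichlet(4/3, 7/2, 7/5, 15/4)
obs 3: x=2 → posterior Dirichlet(4/3, 7/2, 12/5, 15/4)
obs 4: x=2 → posterior Dirichlet(4/3, 7/2, 17/5, 15/4)
obs 5: x=0 → posterior Dirichlet(7/3, 7/2, 17/5, 15/4)
obs 6: x=2 → posterior Dirichlet(7/3, 7/2, 22/5, 15/4)
obs 7: x=3 → posterior Dirichlet(7/3, 7/2, 22/5, 19/4)
obs 8: x=1 → posterior Dirichlet(7/3, 9/2, 22/5, 19/4)
obs 9: x=3 → posterior Dirichlet(7/3, 9/2, 22/5, 23/4)
obs 10: x=1 → posterior Dirichlet(7/3, 11/2, 22/5, 23/4)
obs 11: x=0 → posterior Dirichlet(10/3, 11/2, 22/5, 23/4)
obs 12: x=3 → posterior Dirichlet(10/3, 11/2, 22/5, 27/4)
obs 13: x=2 → posterior Dirichlet(10/3, 11/2, 27/5, 27/4)
obs 14: x=2 → posterior Dirichlet(10/3, 11/2, 32/5, 27/4)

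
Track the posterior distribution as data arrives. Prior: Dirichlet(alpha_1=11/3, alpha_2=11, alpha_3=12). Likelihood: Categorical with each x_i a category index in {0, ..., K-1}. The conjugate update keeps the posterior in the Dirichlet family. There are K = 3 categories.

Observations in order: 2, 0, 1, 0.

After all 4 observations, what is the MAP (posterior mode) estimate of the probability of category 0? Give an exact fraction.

14/83

obs 1: x=2 → posterior Dirichlet(11/3, 11, 13)
obs 2: x=0 → posterior Dirichlet(14/3, 11, 13)
obs 3: x=1 → posterior Dirichlet(14/3, 12, 13)
obs 4: x=0 → posterior Dirichlet(17/3, 12, 13)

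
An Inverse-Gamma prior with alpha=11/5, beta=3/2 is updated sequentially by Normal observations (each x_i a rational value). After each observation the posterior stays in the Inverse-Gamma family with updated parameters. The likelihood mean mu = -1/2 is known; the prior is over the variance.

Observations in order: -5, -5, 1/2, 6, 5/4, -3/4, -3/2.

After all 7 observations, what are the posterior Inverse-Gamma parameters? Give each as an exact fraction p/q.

alpha=57/10, beta=727/16

obs 1: x=-5 → posterior Inverse-Gamma(27/10, 93/8)
obs 2: x=-5 → posterior Inverse-Gamma(16/5, 87/4)
obs 3: x=1/2 → posterior Inverse-Gamma(37/10, 89/4)
obs 4: x=6 → posterior Inverse-Gamma(21/5, 347/8)
obs 5: x=5/4 → posterior Inverse-Gamma(47/10, 1437/32)
obs 6: x=-3/4 → posterior Inverse-Gamma(26/5, 719/16)
obs 7: x=-3/2 → posterior Inverse-Gamma(57/10, 727/16)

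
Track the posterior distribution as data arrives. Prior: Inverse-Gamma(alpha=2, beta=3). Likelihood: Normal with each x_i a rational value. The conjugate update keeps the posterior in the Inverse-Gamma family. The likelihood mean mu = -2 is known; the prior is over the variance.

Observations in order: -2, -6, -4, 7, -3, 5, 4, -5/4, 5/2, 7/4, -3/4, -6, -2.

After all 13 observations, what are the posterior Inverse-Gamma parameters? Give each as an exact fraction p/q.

obs 1: x=-2 → posterior Inverse-Gamma(5/2, 3)
obs 2: x=-6 → posterior Inverse-Gamma(3, 11)
obs 3: x=-4 → posterior Inverse-Gamma(7/2, 13)
obs 4: x=7 → posterior Inverse-Gamma(4, 107/2)
obs 5: x=-3 → posterior Inverse-Gamma(9/2, 54)
obs 6: x=5 → posterior Inverse-Gamma(5, 157/2)
obs 7: x=4 → posterior Inverse-Gamma(11/2, 193/2)
obs 8: x=-5/4 → posterior Inverse-Gamma(6, 3097/32)
obs 9: x=5/2 → posterior Inverse-Gamma(13/2, 3421/32)
obs 10: x=7/4 → posterior Inverse-Gamma(7, 1823/16)
obs 11: x=-3/4 → posterior Inverse-Gamma(15/2, 3671/32)
obs 12: x=-6 → posterior Inverse-Gamma(8, 3927/32)
obs 13: x=-2 → posterior Inverse-Gamma(17/2, 3927/32)

alpha=17/2, beta=3927/32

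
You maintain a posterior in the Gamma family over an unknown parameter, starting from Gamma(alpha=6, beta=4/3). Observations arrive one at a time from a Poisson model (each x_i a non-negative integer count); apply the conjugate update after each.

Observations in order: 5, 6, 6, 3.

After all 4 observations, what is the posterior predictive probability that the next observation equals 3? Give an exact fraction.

obs 1: x=5 → posterior Gamma(11, 7/3)
obs 2: x=6 → posterior Gamma(17, 10/3)
obs 3: x=6 → posterior Gamma(23, 13/3)
obs 4: x=3 → posterior Gamma(26, 16/3)

1794019694262197552338982270750687232/12129821994589221844500501021364910179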